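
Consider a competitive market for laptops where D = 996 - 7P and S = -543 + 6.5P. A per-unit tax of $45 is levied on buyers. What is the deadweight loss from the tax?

Deadweight loss = 3412.5

Pre-tax equilibrium: P* = 114, Q* = 198.
Tax on buyers shifts demand to D = 996 − 7(P + 45) = 681 - 7P.
681 - 7P = -543 + 6.5P gives seller price Ps = 272/3; buyers pay Pb = 272/3 + 45 = 407/3.
New quantity: Q = 996 − 7(407/3) = 139/3.
DWL = ½ × 45 × (198 − 139/3) = 3412.5.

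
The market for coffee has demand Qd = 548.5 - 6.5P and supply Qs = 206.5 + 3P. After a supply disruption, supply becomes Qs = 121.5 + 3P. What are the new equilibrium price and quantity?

P' = 854/19, Q' = 9741/38

Original equilibrium: P* = 36, Q* = 314.5.
New equilibrium: 548.5 - 6.5P = 121.5 + 3P, so 427 = 9.5P and P' = 854/19; Q' = 548.5 − 6.5(854/19) = 9741/38.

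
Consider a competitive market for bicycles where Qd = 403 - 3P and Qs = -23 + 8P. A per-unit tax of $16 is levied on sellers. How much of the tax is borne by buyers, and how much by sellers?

Pre-tax equilibrium: P* = 426/11, Q* = 3155/11.
Tax on sellers shifts supply to Qs = -23 + 8(P − 16) = -151 + 8P.
403 - 3P = -151 + 8P gives buyer price Pb = 554/11; sellers receive Ps = 554/11 − 16 = 378/11.
New quantity: Q = 403 − 3(554/11) = 2771/11.
Buyer burden = 554/11 − 426/11 = 128/11; seller burden = 426/11 − 378/11 = 48/11.

Buyers bear 128/11, sellers bear 48/11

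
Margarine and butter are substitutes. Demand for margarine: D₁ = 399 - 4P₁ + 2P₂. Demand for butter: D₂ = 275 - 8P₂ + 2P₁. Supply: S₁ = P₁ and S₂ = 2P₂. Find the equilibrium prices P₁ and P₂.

P₁ = 2270/23, P₂ = 2173/46

Market 1: 399 - 4P₁ + 2P₂ = P₁ → 5P₁ - 2P₂ = 399.
Market 2: 10P₂ - 2P₁ = 275.
Eliminating P₂: 10×(1) + 2×(2) gives 46P₁ = 4540, so P₁ = 2270/23.
Back-substitute into (2): P₂ = (275 + 2×2270/23) / 10 = 2173/46.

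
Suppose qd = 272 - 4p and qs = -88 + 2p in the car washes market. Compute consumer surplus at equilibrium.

Equilibrium: 272 - 4p = -88 + 2p gives p* = 60, q* = 32.
Demand choke price (qd = 0): p = 68.
CS = ½(68 − 60)(32) = 128.

Consumer surplus = 128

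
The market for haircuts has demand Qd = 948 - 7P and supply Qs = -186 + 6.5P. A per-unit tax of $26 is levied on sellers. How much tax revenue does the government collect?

Tax revenue = 191204/27

Pre-tax equilibrium: P* = 84, Q* = 360.
Tax on sellers shifts supply to Qs = -186 + 6.5(P − 26) = -355 + 6.5P.
948 - 7P = -355 + 6.5P gives buyer price Pb = 2606/27; sellers receive Ps = 2606/27 − 26 = 1904/27.
New quantity: Q = 948 − 7(2606/27) = 7354/27.
Revenue = 26 × 7354/27 = 191204/27.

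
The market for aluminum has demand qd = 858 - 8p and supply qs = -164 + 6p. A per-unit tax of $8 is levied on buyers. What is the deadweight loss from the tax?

Pre-tax equilibrium: p* = 73, q* = 274.
Tax on buyers shifts demand to qd = 858 − 8(p + 8) = 794 - 8p.
794 - 8p = -164 + 6p gives seller price ps = 479/7; buyers pay pb = 479/7 + 8 = 535/7.
New quantity: q = 858 − 8(535/7) = 1726/7.
DWL = ½ × 8 × (274 − 1726/7) = 768/7.

Deadweight loss = 768/7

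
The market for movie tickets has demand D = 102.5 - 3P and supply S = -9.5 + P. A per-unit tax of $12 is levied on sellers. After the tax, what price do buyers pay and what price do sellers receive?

Pre-tax equilibrium: P* = 28, Q* = 18.5.
Tax on sellers shifts supply to S = -9.5 + 1(P − 12) = -21.5 + P.
102.5 - 3P = -21.5 + P gives buyer price Pb = 31; sellers receive Ps = 31 − 12 = 19.
New quantity: Q = 102.5 − 3(31) = 9.5.

Buyers pay $31, sellers receive $19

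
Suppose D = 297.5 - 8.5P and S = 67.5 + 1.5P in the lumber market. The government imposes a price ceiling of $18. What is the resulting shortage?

Equilibrium price would be P* = 23, so the ceiling at 18 binds.
At P = 18: D = 297.5 − 8.5(18) = 144.5, S = 67.5 + 1.5(18) = 94.5.
Shortage = 144.5 − 94.5 = 50.

Shortage = 50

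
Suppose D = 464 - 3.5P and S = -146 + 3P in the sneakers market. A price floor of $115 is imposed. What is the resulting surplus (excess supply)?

Surplus = 137.5

Equilibrium price would be P* = 1220/13, so the floor at 115 binds.
At P = 115: D = 61.5, S = 199.
Surplus = 199 − 61.5 = 137.5.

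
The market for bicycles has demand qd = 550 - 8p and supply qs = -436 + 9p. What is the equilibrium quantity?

q* = 86

Set qd = qs: 550 - 8p = -436 + 9p.
986 = 17p, so p* = 58.
q* = 550 − 8(58) = 86.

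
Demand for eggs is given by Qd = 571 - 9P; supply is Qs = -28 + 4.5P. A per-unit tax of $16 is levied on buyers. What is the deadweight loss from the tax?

Deadweight loss = 384

Pre-tax equilibrium: P* = 1198/27, Q* = 515/3.
Tax on buyers shifts demand to Qd = 571 − 9(P + 16) = 427 - 9P.
427 - 9P = -28 + 4.5P gives seller price Ps = 910/27; buyers pay Pb = 910/27 + 16 = 1342/27.
New quantity: Q = 571 − 9(1342/27) = 371/3.
DWL = ½ × 16 × (515/3 − 371/3) = 384.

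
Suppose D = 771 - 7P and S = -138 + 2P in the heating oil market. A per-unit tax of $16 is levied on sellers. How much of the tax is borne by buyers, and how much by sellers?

Pre-tax equilibrium: P* = 101, Q* = 64.
Tax on sellers shifts supply to S = -138 + 2(P − 16) = -170 + 2P.
771 - 7P = -170 + 2P gives buyer price Pb = 941/9; sellers receive Ps = 941/9 − 16 = 797/9.
New quantity: Q = 771 − 7(941/9) = 352/9.
Buyer burden = 941/9 − 101 = 32/9; seller burden = 101 − 797/9 = 112/9.

Buyers bear 32/9, sellers bear 112/9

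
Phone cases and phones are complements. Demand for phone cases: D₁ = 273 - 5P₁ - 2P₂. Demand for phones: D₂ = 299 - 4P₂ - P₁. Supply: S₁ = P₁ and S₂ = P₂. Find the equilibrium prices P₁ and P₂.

Market 1: 273 - 5P₁ - 2P₂ = P₁ → 6P₁ + 2P₂ = 273.
Market 2: 5P₂ + P₁ = 299.
Eliminating P₂: 5×(1) − 2×(2) gives 28P₁ = 767, so P₁ = 767/28.
Back-substitute into (2): P₂ = (299 − 1×767/28) / 5 = 1521/28.

P₁ = 767/28, P₂ = 1521/28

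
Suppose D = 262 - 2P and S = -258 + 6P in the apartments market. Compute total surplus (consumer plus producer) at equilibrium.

Total surplus = 5808

Equilibrium: 262 - 2P = -258 + 6P gives P* = 65, Q* = 132.
Demand choke price: P = 131; supply starts at P = 43.
CS = ½(131 − 65)(132) = 4356; PS = ½(65 − 43)(132) = 1452.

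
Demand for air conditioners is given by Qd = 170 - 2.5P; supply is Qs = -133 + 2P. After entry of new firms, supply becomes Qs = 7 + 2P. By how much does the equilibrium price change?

ΔP = -280/9

Original equilibrium: P* = 202/3, Q* = 5/3.
New equilibrium: 170 - 2.5P = 7 + 2P, so 163 = 4.5P and P' = 326/9; Q' = 170 − 2.5(326/9) = 715/9.
Change in price: 326/9 − 202/3 = -280/9.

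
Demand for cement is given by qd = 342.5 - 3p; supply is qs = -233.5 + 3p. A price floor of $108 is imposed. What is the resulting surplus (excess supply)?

Equilibrium price would be p* = 96, so the floor at 108 binds.
At p = 108: qd = 18.5, qs = 90.5.
Surplus = 90.5 − 18.5 = 72.

Surplus = 72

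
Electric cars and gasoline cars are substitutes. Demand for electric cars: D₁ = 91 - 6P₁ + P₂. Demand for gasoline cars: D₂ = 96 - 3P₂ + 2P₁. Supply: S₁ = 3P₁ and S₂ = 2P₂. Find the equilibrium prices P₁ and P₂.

P₁ = 551/43, P₂ = 1046/43

Market 1: 91 - 6P₁ + P₂ = 3P₁ → 9P₁ - P₂ = 91.
Market 2: 5P₂ - 2P₁ = 96.
Eliminating P₂: 5×(1) + 1×(2) gives 43P₁ = 551, so P₁ = 551/43.
Back-substitute into (2): P₂ = (96 + 2×551/43) / 5 = 1046/43.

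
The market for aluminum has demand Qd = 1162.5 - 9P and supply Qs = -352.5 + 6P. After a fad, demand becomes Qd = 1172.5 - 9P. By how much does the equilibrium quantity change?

Original equilibrium: P* = 101, Q* = 253.5.
New equilibrium: 1172.5 - 9P = -352.5 + 6P, so 1525 = 15P and P' = 305/3; Q' = 1172.5 − 9(305/3) = 257.5.
Change in quantity: 257.5 − 253.5 = 4.

ΔQ = 4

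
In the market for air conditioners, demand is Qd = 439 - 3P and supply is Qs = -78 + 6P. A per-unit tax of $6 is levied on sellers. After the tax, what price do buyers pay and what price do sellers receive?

Pre-tax equilibrium: P* = 517/9, Q* = 800/3.
Tax on sellers shifts supply to Qs = -78 + 6(P − 6) = -114 + 6P.
439 - 3P = -114 + 6P gives buyer price Pb = 553/9; sellers receive Ps = 553/9 − 6 = 499/9.
New quantity: Q = 439 − 3(553/9) = 764/3.

Buyers pay 553/9, sellers receive 499/9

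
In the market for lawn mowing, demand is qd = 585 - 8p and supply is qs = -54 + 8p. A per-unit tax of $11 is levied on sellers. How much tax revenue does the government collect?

Tax revenue = 2436.5

Pre-tax equilibrium: p* = 39.9375, q* = 265.5.
Tax on sellers shifts supply to qs = -54 + 8(p − 11) = -142 + 8p.
585 - 8p = -142 + 8p gives buyer price pb = 45.4375; sellers receive ps = 45.4375 − 11 = 34.4375.
New quantity: q = 585 − 8(45.4375) = 221.5.
Revenue = 11 × 221.5 = 2436.5.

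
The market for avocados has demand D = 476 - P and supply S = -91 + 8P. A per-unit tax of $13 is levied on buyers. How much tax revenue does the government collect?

Tax revenue = 46969/9

Pre-tax equilibrium: P* = 63, Q* = 413.
Tax on buyers shifts demand to D = 476 − 1(P + 13) = 463 - P.
463 - P = -91 + 8P gives seller price Ps = 554/9; buyers pay Pb = 554/9 + 13 = 671/9.
New quantity: Q = 476 − 1(671/9) = 3613/9.
Revenue = 13 × 3613/9 = 46969/9.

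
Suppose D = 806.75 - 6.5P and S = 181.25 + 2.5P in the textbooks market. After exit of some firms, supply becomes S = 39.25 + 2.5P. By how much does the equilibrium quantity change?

ΔQ = -923/9

Original equilibrium: P* = 69.5, Q* = 355.
New equilibrium: 806.75 - 6.5P = 39.25 + 2.5P, so 767.5 = 9P and P' = 1535/18; Q' = 806.75 − 6.5(1535/18) = 2272/9.
Change in quantity: 2272/9 − 355 = -923/9.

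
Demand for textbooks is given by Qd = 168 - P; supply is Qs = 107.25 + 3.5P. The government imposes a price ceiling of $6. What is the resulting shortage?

Shortage = 33.75

Equilibrium price would be P* = 13.5, so the ceiling at 6 binds.
At P = 6: Qd = 168 − 1(6) = 162, Qs = 107.25 + 3.5(6) = 128.25.
Shortage = 162 − 128.25 = 33.75.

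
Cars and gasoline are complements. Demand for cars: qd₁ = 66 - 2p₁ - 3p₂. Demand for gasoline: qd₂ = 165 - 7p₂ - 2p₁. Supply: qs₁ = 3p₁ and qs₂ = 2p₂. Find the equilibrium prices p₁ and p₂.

Market 1: 66 - 2p₁ - 3p₂ = 3p₁ → 5p₁ + 3p₂ = 66.
Market 2: 9p₂ + 2p₁ = 165.
Eliminating p₂: 9×(1) − 3×(2) gives 39p₁ = 99, so p₁ = 33/13.
Back-substitute into (2): p₂ = (165 − 2×33/13) / 9 = 231/13.

p₁ = 33/13, p₂ = 231/13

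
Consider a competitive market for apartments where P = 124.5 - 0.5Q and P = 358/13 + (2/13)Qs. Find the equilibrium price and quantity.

Set the two price expressions equal: 124.5 - 0.5Q = 358/13 + (2/13)Q.
2521/26 = (17/26)Q, so Q* = 2521/17.
P* = 124.5 − (0.5)(2521/17) = 856/17.

P* = 856/17, Q* = 2521/17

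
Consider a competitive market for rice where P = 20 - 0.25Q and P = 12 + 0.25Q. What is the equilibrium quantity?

Q* = 16

Set the two price expressions equal: 20 - 0.25Q = 12 + 0.25Q.
8 = 0.5Q, so Q* = 16.
P* = 20 − (0.25)(16) = 16.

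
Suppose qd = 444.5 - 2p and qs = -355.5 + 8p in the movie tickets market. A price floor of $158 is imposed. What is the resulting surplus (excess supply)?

Surplus = 780

Equilibrium price would be p* = 80, so the floor at 158 binds.
At p = 158: qd = 128.5, qs = 908.5.
Surplus = 908.5 − 128.5 = 780.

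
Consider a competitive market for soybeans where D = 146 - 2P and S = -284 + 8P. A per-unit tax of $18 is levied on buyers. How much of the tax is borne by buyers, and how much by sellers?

Buyers bear $14.4, sellers bear $3.6

Pre-tax equilibrium: P* = 43, Q* = 60.
Tax on buyers shifts demand to D = 146 − 2(P + 18) = 110 - 2P.
110 - 2P = -284 + 8P gives seller price Ps = 39.4; buyers pay Pb = 39.4 + 18 = 57.4.
New quantity: Q = 146 − 2(57.4) = 31.2.
Buyer burden = 57.4 − 43 = 14.4; seller burden = 43 − 39.4 = 3.6.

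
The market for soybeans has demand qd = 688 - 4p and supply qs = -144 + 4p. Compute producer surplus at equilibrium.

Producer surplus = 9248

Equilibrium: 688 - 4p = -144 + 4p gives p* = 104, q* = 272.
Supply starts at p = 36 (where qs = 0).
PS = ½(104 − 36)(272) = 9248.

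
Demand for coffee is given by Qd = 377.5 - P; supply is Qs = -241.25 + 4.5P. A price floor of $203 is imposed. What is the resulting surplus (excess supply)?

Equilibrium price would be P* = 112.5, so the floor at 203 binds.
At P = 203: Qd = 174.5, Qs = 672.25.
Surplus = 672.25 − 174.5 = 497.75.

Surplus = 497.75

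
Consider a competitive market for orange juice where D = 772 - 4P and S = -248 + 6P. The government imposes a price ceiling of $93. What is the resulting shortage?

Equilibrium price would be P* = 102, so the ceiling at 93 binds.
At P = 93: D = 772 − 4(93) = 400, S = -248 + 6(93) = 310.
Shortage = 400 − 310 = 90.

Shortage = 90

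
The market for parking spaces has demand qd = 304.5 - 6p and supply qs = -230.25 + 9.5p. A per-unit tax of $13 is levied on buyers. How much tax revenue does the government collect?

Tax revenue = 40053/62

Pre-tax equilibrium: p* = 34.5, q* = 97.5.
Tax on buyers shifts demand to qd = 304.5 − 6(p + 13) = 226.5 - 6p.
226.5 - 6p = -230.25 + 9.5p gives seller price ps = 1827/62; buyers pay pb = 1827/62 + 13 = 2633/62.
New quantity: q = 304.5 − 6(2633/62) = 3081/62.
Revenue = 13 × 3081/62 = 40053/62.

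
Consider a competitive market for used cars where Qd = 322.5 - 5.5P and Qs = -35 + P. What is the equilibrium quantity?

Q* = 20

Set Qd = Qs: 322.5 - 5.5P = -35 + P.
357.5 = 6.5P, so P* = 55.
Q* = 322.5 − 5.5(55) = 20.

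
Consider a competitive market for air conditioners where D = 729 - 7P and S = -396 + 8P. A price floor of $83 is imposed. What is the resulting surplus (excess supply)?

Equilibrium price would be P* = 75, so the floor at 83 binds.
At P = 83: D = 148, S = 268.
Surplus = 268 − 148 = 120.

Surplus = 120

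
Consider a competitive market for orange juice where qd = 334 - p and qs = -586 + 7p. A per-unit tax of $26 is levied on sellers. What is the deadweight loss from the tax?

Deadweight loss = 295.75

Pre-tax equilibrium: p* = 115, q* = 219.
Tax on sellers shifts supply to qs = -586 + 7(p − 26) = -768 + 7p.
334 - p = -768 + 7p gives buyer price pb = 137.75; sellers receive ps = 137.75 − 26 = 111.75.
New quantity: q = 334 − 1(137.75) = 196.25.
DWL = ½ × 26 × (219 − 196.25) = 295.75.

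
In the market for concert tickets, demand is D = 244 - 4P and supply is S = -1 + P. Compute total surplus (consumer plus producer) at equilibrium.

Total surplus = 1440

Equilibrium: 244 - 4P = -1 + P gives P* = 49, Q* = 48.
Demand choke price: P = 61; supply starts at P = 1.
CS = ½(61 − 49)(48) = 288; PS = ½(49 − 1)(48) = 1152.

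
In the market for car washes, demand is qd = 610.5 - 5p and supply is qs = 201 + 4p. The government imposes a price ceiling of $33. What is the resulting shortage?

Equilibrium price would be p* = 45.5, so the ceiling at 33 binds.
At p = 33: qd = 610.5 − 5(33) = 445.5, qs = 201 + 4(33) = 333.
Shortage = 445.5 − 333 = 112.5.

Shortage = 112.5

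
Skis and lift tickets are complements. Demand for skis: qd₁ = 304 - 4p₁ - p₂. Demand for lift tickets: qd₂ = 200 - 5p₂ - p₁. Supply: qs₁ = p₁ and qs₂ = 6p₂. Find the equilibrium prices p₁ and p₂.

p₁ = 524/9, p₂ = 116/9

Market 1: 304 - 4p₁ - p₂ = p₁ → 5p₁ + p₂ = 304.
Market 2: 11p₂ + p₁ = 200.
Eliminating p₂: 11×(1) − 1×(2) gives 54p₁ = 3144, so p₁ = 524/9.
Back-substitute into (2): p₂ = (200 − 1×524/9) / 11 = 116/9.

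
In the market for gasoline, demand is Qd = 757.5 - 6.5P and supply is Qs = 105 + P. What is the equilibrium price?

Set Qd = Qs: 757.5 - 6.5P = 105 + P.
652.5 = 7.5P, so P* = 87.
Q* = 757.5 − 6.5(87) = 192.

P* = 87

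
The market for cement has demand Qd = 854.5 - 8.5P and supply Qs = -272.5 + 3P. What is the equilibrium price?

P* = 98

Set Qd = Qs: 854.5 - 8.5P = -272.5 + 3P.
1127 = 11.5P, so P* = 98.
Q* = 854.5 − 8.5(98) = 21.5.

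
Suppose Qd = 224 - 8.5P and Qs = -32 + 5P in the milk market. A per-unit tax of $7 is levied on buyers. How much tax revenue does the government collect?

Tax revenue = 2569/9

Pre-tax equilibrium: P* = 512/27, Q* = 1696/27.
Tax on buyers shifts demand to Qd = 224 − 8.5(P + 7) = 164.5 - 8.5P.
164.5 - 8.5P = -32 + 5P gives seller price Ps = 131/9; buyers pay Pb = 131/9 + 7 = 194/9.
New quantity: Q = 224 − 8.5(194/9) = 367/9.
Revenue = 7 × 367/9 = 2569/9.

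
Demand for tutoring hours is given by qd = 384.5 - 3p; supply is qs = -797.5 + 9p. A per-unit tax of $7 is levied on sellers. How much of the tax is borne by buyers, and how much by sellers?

Buyers bear $5.25, sellers bear $1.75

Pre-tax equilibrium: p* = 98.5, q* = 89.
Tax on sellers shifts supply to qs = -797.5 + 9(p − 7) = -860.5 + 9p.
384.5 - 3p = -860.5 + 9p gives buyer price pb = 103.75; sellers receive ps = 103.75 − 7 = 96.75.
New quantity: q = 384.5 − 3(103.75) = 73.25.
Buyer burden = 103.75 − 98.5 = 5.25; seller burden = 98.5 − 96.75 = 1.75.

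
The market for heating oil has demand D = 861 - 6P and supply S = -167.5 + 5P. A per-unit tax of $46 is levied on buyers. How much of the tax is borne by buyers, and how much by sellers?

Pre-tax equilibrium: P* = 93.5, Q* = 300.
Tax on buyers shifts demand to D = 861 − 6(P + 46) = 585 - 6P.
585 - 6P = -167.5 + 5P gives seller price Ps = 1505/22; buyers pay Pb = 1505/22 + 46 = 2517/22.
New quantity: Q = 861 − 6(2517/22) = 1920/11.
Buyer burden = 2517/22 − 93.5 = 230/11; seller burden = 93.5 − 1505/22 = 276/11.

Buyers bear 230/11, sellers bear 276/11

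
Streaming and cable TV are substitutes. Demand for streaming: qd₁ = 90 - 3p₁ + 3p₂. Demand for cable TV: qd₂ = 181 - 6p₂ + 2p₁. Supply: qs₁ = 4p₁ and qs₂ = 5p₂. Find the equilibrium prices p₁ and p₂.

Market 1: 90 - 3p₁ + 3p₂ = 4p₁ → 7p₁ - 3p₂ = 90.
Market 2: 11p₂ - 2p₁ = 181.
Eliminating p₂: 11×(1) + 3×(2) gives 71p₁ = 1533, so p₁ = 1533/71.
Back-substitute into (2): p₂ = (181 + 2×1533/71) / 11 = 1447/71.

p₁ = 1533/71, p₂ = 1447/71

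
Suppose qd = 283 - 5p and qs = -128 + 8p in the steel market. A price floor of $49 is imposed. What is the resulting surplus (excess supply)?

Equilibrium price would be p* = 411/13, so the floor at 49 binds.
At p = 49: qd = 38, qs = 264.
Surplus = 264 − 38 = 226.

Surplus = 226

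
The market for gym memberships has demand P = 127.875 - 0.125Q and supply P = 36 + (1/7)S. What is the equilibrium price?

Set the two price expressions equal: 127.875 - 0.125Q = 36 + (1/7)Q.
91.875 = (15/56)Q, so Q* = 343.
P* = 127.875 − (0.125)(343) = 85.

P* = 85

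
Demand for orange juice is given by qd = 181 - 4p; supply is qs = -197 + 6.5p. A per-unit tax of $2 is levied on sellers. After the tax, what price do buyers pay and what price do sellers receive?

Pre-tax equilibrium: p* = 36, q* = 37.
Tax on sellers shifts supply to qs = -197 + 6.5(p − 2) = -210 + 6.5p.
181 - 4p = -210 + 6.5p gives buyer price pb = 782/21; sellers receive ps = 782/21 − 2 = 740/21.
New quantity: q = 181 − 4(782/21) = 673/21.

Buyers pay 782/21, sellers receive 740/21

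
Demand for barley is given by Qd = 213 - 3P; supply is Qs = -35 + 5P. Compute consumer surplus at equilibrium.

Equilibrium: 213 - 3P = -35 + 5P gives P* = 31, Q* = 120.
Demand choke price (Qd = 0): P = 71.
CS = ½(71 − 31)(120) = 2400.

Consumer surplus = 2400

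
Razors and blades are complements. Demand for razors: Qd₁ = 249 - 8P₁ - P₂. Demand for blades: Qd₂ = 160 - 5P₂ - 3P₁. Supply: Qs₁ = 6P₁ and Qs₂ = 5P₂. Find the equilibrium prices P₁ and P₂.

Market 1: 249 - 8P₁ - P₂ = 6P₁ → 14P₁ + P₂ = 249.
Market 2: 10P₂ + 3P₁ = 160.
Eliminating P₂: 10×(1) − 1×(2) gives 137P₁ = 2330, so P₁ = 2330/137.
Back-substitute into (2): P₂ = (160 − 3×2330/137) / 10 = 1493/137.

P₁ = 2330/137, P₂ = 1493/137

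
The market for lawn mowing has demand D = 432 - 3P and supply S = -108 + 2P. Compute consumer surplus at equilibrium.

Equilibrium: 432 - 3P = -108 + 2P gives P* = 108, Q* = 108.
Demand choke price (D = 0): P = 144.
CS = ½(144 − 108)(108) = 1944.

Consumer surplus = 1944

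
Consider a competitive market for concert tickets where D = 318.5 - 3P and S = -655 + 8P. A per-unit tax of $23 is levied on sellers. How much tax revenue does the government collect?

Pre-tax equilibrium: P* = 88.5, Q* = 53.
Tax on sellers shifts supply to S = -655 + 8(P − 23) = -839 + 8P.
318.5 - 3P = -839 + 8P gives buyer price Pb = 2315/22; sellers receive Ps = 2315/22 − 23 = 1809/22.
New quantity: Q = 318.5 − 3(2315/22) = 31/11.
Revenue = 23 × 31/11 = 713/11.

Tax revenue = 713/11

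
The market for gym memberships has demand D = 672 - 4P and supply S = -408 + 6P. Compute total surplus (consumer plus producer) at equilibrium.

Equilibrium: 672 - 4P = -408 + 6P gives P* = 108, Q* = 240.
Demand choke price: P = 168; supply starts at P = 68.
CS = ½(168 − 108)(240) = 7200; PS = ½(108 − 68)(240) = 4800.

Total surplus = 12000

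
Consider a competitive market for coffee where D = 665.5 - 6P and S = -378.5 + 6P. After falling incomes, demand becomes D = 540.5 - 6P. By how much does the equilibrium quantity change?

Original equilibrium: P* = 87, Q* = 143.5.
New equilibrium: 540.5 - 6P = -378.5 + 6P, so 919 = 12P and P' = 919/12; Q' = 540.5 − 6(919/12) = 81.
Change in quantity: 81 − 143.5 = -62.5.

ΔQ = -62.5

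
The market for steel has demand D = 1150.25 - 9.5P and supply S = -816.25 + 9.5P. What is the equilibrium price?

P* = 103.5

Set D = S: 1150.25 - 9.5P = -816.25 + 9.5P.
1966.5 = 19P, so P* = 103.5.
Q* = 1150.25 − 9.5(103.5) = 167.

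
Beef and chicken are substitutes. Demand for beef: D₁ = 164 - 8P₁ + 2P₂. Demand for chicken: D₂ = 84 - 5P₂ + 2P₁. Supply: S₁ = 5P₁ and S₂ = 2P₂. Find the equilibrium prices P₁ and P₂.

P₁ = 1316/87, P₂ = 1420/87

Market 1: 164 - 8P₁ + 2P₂ = 5P₁ → 13P₁ - 2P₂ = 164.
Market 2: 7P₂ - 2P₁ = 84.
Eliminating P₂: 7×(1) + 2×(2) gives 87P₁ = 1316, so P₁ = 1316/87.
Back-substitute into (2): P₂ = (84 + 2×1316/87) / 7 = 1420/87.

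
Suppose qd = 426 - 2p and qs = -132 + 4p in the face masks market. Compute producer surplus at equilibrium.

Equilibrium: 426 - 2p = -132 + 4p gives p* = 93, q* = 240.
Supply starts at p = 33 (where qs = 0).
PS = ½(93 − 33)(240) = 7200.

Producer surplus = 7200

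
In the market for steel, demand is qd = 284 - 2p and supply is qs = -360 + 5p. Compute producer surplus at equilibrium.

Equilibrium: 284 - 2p = -360 + 5p gives p* = 92, q* = 100.
Supply starts at p = 72 (where qs = 0).
PS = ½(92 − 72)(100) = 1000.

Producer surplus = 1000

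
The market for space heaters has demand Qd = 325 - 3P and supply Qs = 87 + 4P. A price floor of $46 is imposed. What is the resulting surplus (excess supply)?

Equilibrium price would be P* = 34, so the floor at 46 binds.
At P = 46: Qd = 187, Qs = 271.
Surplus = 271 − 187 = 84.

Surplus = 84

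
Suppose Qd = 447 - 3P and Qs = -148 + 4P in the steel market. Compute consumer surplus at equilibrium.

Equilibrium: 447 - 3P = -148 + 4P gives P* = 85, Q* = 192.
Demand choke price (Qd = 0): P = 149.
CS = ½(149 − 85)(192) = 6144.

Consumer surplus = 6144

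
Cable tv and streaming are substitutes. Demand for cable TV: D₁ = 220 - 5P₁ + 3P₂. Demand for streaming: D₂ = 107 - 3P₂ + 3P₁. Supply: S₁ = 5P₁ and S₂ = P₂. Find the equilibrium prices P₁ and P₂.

Market 1: 220 - 5P₁ + 3P₂ = 5P₁ → 10P₁ - 3P₂ = 220.
Market 2: 4P₂ - 3P₁ = 107.
Eliminating P₂: 4×(1) + 3×(2) gives 31P₁ = 1201, so P₁ = 1201/31.
Back-substitute into (2): P₂ = (107 + 3×1201/31) / 4 = 1730/31.

P₁ = 1201/31, P₂ = 1730/31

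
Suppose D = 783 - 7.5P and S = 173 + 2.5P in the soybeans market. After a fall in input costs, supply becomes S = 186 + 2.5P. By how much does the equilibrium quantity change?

Original equilibrium: P* = 61, Q* = 325.5.
New equilibrium: 783 - 7.5P = 186 + 2.5P, so 597 = 10P and P' = 59.7; Q' = 783 − 7.5(59.7) = 335.25.
Change in quantity: 335.25 − 325.5 = 9.75.

ΔQ = 9.75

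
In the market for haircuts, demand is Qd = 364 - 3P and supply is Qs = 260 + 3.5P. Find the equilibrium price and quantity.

P* = 16, Q* = 316

Set Qd = Qs: 364 - 3P = 260 + 3.5P.
104 = 6.5P, so P* = 16.
Q* = 364 − 3(16) = 316.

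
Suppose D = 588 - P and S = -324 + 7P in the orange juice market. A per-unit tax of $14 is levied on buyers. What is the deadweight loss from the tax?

Pre-tax equilibrium: P* = 114, Q* = 474.
Tax on buyers shifts demand to D = 588 − 1(P + 14) = 574 - P.
574 - P = -324 + 7P gives seller price Ps = 112.25; buyers pay Pb = 112.25 + 14 = 126.25.
New quantity: Q = 588 − 1(126.25) = 461.75.
DWL = ½ × 14 × (474 − 461.75) = 85.75.

Deadweight loss = 85.75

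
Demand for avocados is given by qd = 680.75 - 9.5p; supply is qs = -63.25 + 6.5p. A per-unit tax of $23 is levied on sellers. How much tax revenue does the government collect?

Tax revenue = 3455.390625

Pre-tax equilibrium: p* = 46.5, q* = 239.
Tax on sellers shifts supply to qs = -63.25 + 6.5(p − 23) = -212.75 + 6.5p.
680.75 - 9.5p = -212.75 + 6.5p gives buyer price pb = 55.84375; sellers receive ps = 55.84375 − 23 = 32.84375.
New quantity: q = 680.75 − 9.5(55.84375) = 150.234375.
Revenue = 23 × 150.234375 = 3455.390625.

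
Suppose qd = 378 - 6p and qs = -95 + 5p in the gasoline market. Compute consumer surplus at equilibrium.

Consumer surplus = 1200

Equilibrium: 378 - 6p = -95 + 5p gives p* = 43, q* = 120.
Demand choke price (qd = 0): p = 63.
CS = ½(63 − 43)(120) = 1200.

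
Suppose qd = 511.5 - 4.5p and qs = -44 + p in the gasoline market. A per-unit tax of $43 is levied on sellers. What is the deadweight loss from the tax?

Deadweight loss = 16641/22

Pre-tax equilibrium: p* = 101, q* = 57.
Tax on sellers shifts supply to qs = -44 + 1(p − 43) = -87 + p.
511.5 - 4.5p = -87 + p gives buyer price pb = 1197/11; sellers receive ps = 1197/11 − 43 = 724/11.
New quantity: q = 511.5 − 4.5(1197/11) = 240/11.
DWL = ½ × 43 × (57 − 240/11) = 16641/22.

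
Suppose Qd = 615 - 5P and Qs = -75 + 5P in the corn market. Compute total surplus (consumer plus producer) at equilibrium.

Equilibrium: 615 - 5P = -75 + 5P gives P* = 69, Q* = 270.
Demand choke price: P = 123; supply starts at P = 15.
CS = ½(123 − 69)(270) = 7290; PS = ½(69 − 15)(270) = 7290.

Total surplus = 14580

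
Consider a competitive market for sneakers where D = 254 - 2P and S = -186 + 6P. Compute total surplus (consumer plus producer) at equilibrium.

Total surplus = 6912

Equilibrium: 254 - 2P = -186 + 6P gives P* = 55, Q* = 144.
Demand choke price: P = 127; supply starts at P = 31.
CS = ½(127 − 55)(144) = 5184; PS = ½(55 − 31)(144) = 1728.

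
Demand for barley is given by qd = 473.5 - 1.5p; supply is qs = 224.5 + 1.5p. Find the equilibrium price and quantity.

p* = 83, q* = 349

Set qd = qs: 473.5 - 1.5p = 224.5 + 1.5p.
249 = 3p, so p* = 83.
q* = 473.5 − 1.5(83) = 349.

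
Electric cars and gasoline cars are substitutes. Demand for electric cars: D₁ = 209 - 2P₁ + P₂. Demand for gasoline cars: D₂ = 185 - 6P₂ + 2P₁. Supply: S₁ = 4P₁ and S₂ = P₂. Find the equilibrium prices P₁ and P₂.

Market 1: 209 - 2P₁ + P₂ = 4P₁ → 6P₁ - P₂ = 209.
Market 2: 7P₂ - 2P₁ = 185.
Eliminating P₂: 7×(1) + 1×(2) gives 40P₁ = 1648, so P₁ = 41.2.
Back-substitute into (2): P₂ = (185 + 2×41.2) / 7 = 38.2.

P₁ = 41.2, P₂ = 38.2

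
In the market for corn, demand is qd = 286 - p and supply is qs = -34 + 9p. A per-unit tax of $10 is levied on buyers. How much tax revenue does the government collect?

Pre-tax equilibrium: p* = 32, q* = 254.
Tax on buyers shifts demand to qd = 286 − 1(p + 10) = 276 - p.
276 - p = -34 + 9p gives seller price ps = 31; buyers pay pb = 31 + 10 = 41.
New quantity: q = 286 − 1(41) = 245.
Revenue = 10 × 245 = 2450.

Tax revenue = 2450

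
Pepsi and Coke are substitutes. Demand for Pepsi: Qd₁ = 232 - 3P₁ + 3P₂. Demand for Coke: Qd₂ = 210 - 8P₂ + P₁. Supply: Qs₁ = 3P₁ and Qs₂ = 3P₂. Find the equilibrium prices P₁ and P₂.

P₁ = 3182/63, P₂ = 1492/63

Market 1: 232 - 3P₁ + 3P₂ = 3P₁ → 6P₁ - 3P₂ = 232.
Market 2: 11P₂ - P₁ = 210.
Eliminating P₂: 11×(1) + 3×(2) gives 63P₁ = 3182, so P₁ = 3182/63.
Back-substitute into (2): P₂ = (210 + 1×3182/63) / 11 = 1492/63.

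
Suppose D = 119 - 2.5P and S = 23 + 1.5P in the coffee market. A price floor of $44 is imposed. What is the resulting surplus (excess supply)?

Equilibrium price would be P* = 24, so the floor at 44 binds.
At P = 44: D = 9, S = 89.
Surplus = 89 − 9 = 80.

Surplus = 80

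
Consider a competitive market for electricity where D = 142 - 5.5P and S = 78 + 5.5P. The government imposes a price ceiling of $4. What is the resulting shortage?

Shortage = 20

Equilibrium price would be P* = 64/11, so the ceiling at 4 binds.
At P = 4: D = 142 − 5.5(4) = 120, S = 78 + 5.5(4) = 100.
Shortage = 120 − 100 = 20.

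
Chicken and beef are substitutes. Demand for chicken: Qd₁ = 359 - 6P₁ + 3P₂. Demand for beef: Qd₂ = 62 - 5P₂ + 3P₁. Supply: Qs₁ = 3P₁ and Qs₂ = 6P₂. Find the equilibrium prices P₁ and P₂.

Market 1: 359 - 6P₁ + 3P₂ = 3P₁ → 9P₁ - 3P₂ = 359.
Market 2: 11P₂ - 3P₁ = 62.
Eliminating P₂: 11×(1) + 3×(2) gives 90P₁ = 4135, so P₁ = 827/18.
Back-substitute into (2): P₂ = (62 + 3×827/18) / 11 = 109/6.

P₁ = 827/18, P₂ = 109/6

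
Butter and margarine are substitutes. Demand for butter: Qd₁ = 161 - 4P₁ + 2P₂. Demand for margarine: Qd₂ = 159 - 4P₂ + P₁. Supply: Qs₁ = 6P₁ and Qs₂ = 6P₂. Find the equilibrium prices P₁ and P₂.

P₁ = 964/49, P₂ = 1751/98

Market 1: 161 - 4P₁ + 2P₂ = 6P₁ → 10P₁ - 2P₂ = 161.
Market 2: 10P₂ - P₁ = 159.
Eliminating P₂: 10×(1) + 2×(2) gives 98P₁ = 1928, so P₁ = 964/49.
Back-substitute into (2): P₂ = (159 + 1×964/49) / 10 = 1751/98.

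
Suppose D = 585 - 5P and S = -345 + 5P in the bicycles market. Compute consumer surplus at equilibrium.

Equilibrium: 585 - 5P = -345 + 5P gives P* = 93, Q* = 120.
Demand choke price (D = 0): P = 117.
CS = ½(117 − 93)(120) = 1440.

Consumer surplus = 1440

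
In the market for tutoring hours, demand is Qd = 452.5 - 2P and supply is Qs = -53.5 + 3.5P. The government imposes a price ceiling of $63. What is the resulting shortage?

Equilibrium price would be P* = 92, so the ceiling at 63 binds.
At P = 63: Qd = 452.5 − 2(63) = 326.5, Qs = -53.5 + 3.5(63) = 167.
Shortage = 326.5 − 167 = 159.5.

Shortage = 159.5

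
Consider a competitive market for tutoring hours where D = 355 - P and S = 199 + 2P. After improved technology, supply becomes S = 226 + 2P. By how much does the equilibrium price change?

ΔP = -9

Original equilibrium: P* = 52, Q* = 303.
New equilibrium: 355 - P = 226 + 2P, so 129 = 3P and P' = 43; Q' = 355 − 1(43) = 312.
Change in price: 43 − 52 = -9.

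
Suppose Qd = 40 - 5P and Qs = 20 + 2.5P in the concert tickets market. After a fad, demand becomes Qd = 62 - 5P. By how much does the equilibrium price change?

Original equilibrium: P* = 8/3, Q* = 80/3.
New equilibrium: 62 - 5P = 20 + 2.5P, so 42 = 7.5P and P' = 5.6; Q' = 62 − 5(5.6) = 34.
Change in price: 5.6 − 8/3 = 44/15.

ΔP = 44/15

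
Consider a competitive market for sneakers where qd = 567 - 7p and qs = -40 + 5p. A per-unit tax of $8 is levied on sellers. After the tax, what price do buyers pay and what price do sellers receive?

Buyers pay 647/12, sellers receive 551/12

Pre-tax equilibrium: p* = 607/12, q* = 2555/12.
Tax on sellers shifts supply to qs = -40 + 5(p − 8) = -80 + 5p.
567 - 7p = -80 + 5p gives buyer price pb = 647/12; sellers receive ps = 647/12 − 8 = 551/12.
New quantity: q = 567 − 7(647/12) = 2275/12.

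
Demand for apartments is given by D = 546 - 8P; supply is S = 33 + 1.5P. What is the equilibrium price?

Set D = S: 546 - 8P = 33 + 1.5P.
513 = 9.5P, so P* = 54.
Q* = 546 − 8(54) = 114.

P* = 54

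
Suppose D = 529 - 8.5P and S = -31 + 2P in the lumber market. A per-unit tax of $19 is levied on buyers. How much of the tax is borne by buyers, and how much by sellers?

Pre-tax equilibrium: P* = 160/3, Q* = 227/3.
Tax on buyers shifts demand to D = 529 − 8.5(P + 19) = 367.5 - 8.5P.
367.5 - 8.5P = -31 + 2P gives seller price Ps = 797/21; buyers pay Pb = 797/21 + 19 = 1196/21.
New quantity: Q = 529 − 8.5(1196/21) = 943/21.
Buyer burden = 1196/21 − 160/3 = 76/21; seller burden = 160/3 − 797/21 = 323/21.

Buyers bear 76/21, sellers bear 323/21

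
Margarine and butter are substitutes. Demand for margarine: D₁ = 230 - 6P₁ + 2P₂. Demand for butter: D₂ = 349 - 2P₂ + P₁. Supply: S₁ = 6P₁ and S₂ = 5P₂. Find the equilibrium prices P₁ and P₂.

P₁ = 1154/41, P₂ = 2209/41

Market 1: 230 - 6P₁ + 2P₂ = 6P₁ → 12P₁ - 2P₂ = 230.
Market 2: 7P₂ - P₁ = 349.
Eliminating P₂: 7×(1) + 2×(2) gives 82P₁ = 2308, so P₁ = 1154/41.
Back-substitute into (2): P₂ = (349 + 1×1154/41) / 7 = 2209/41.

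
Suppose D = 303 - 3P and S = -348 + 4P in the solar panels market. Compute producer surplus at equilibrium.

Equilibrium: 303 - 3P = -348 + 4P gives P* = 93, Q* = 24.
Supply starts at P = 87 (where S = 0).
PS = ½(93 − 87)(24) = 72.

Producer surplus = 72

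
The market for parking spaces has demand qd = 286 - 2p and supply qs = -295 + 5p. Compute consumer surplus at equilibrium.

Consumer surplus = 3600

Equilibrium: 286 - 2p = -295 + 5p gives p* = 83, q* = 120.
Demand choke price (qd = 0): p = 143.
CS = ½(143 − 83)(120) = 3600.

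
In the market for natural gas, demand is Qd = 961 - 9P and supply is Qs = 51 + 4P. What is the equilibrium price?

P* = 70

Set Qd = Qs: 961 - 9P = 51 + 4P.
910 = 13P, so P* = 70.
Q* = 961 − 9(70) = 331.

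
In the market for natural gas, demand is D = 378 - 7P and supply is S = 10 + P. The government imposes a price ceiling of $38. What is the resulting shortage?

Equilibrium price would be P* = 46, so the ceiling at 38 binds.
At P = 38: D = 378 − 7(38) = 112, S = 10 + 1(38) = 48.
Shortage = 112 − 48 = 64.

Shortage = 64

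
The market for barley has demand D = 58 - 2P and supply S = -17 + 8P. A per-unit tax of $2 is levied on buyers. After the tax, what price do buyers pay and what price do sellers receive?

Buyers pay $9.1, sellers receive $7.1

Pre-tax equilibrium: P* = 7.5, Q* = 43.
Tax on buyers shifts demand to D = 58 − 2(P + 2) = 54 - 2P.
54 - 2P = -17 + 8P gives seller price Ps = 7.1; buyers pay Pb = 7.1 + 2 = 9.1.
New quantity: Q = 58 − 2(9.1) = 39.8.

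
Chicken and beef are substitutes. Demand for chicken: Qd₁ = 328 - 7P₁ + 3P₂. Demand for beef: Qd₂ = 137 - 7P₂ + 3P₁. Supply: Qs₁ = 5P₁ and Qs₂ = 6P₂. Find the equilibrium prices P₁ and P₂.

Market 1: 328 - 7P₁ + 3P₂ = 5P₁ → 12P₁ - 3P₂ = 328.
Market 2: 13P₂ - 3P₁ = 137.
Eliminating P₂: 13×(1) + 3×(2) gives 147P₁ = 4675, so P₁ = 4675/147.
Back-substitute into (2): P₂ = (137 + 3×4675/147) / 13 = 876/49.

P₁ = 4675/147, P₂ = 876/49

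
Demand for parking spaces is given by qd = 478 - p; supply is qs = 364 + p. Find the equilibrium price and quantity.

Set qd = qs: 478 - p = 364 + p.
114 = 2p, so p* = 57.
q* = 478 − 1(57) = 421.

p* = 57, q* = 421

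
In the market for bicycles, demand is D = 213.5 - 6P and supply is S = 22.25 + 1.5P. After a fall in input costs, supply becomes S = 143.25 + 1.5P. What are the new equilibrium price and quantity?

Original equilibrium: P* = 25.5, Q* = 60.5.
New equilibrium: 213.5 - 6P = 143.25 + 1.5P, so 70.25 = 7.5P and P' = 281/30; Q' = 213.5 − 6(281/30) = 157.3.

P' = 281/30, Q' = 157.3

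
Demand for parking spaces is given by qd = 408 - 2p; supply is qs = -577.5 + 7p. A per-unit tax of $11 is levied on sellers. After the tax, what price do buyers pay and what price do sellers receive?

Buyers pay 2125/18, sellers receive 1927/18

Pre-tax equilibrium: p* = 109.5, q* = 189.
Tax on sellers shifts supply to qs = -577.5 + 7(p − 11) = -654.5 + 7p.
408 - 2p = -654.5 + 7p gives buyer price pb = 2125/18; sellers receive ps = 2125/18 − 11 = 1927/18.
New quantity: q = 408 − 2(2125/18) = 1547/9.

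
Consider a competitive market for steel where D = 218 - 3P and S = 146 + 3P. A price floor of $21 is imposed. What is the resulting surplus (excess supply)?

Surplus = 54

Equilibrium price would be P* = 12, so the floor at 21 binds.
At P = 21: D = 155, S = 209.
Surplus = 209 − 155 = 54.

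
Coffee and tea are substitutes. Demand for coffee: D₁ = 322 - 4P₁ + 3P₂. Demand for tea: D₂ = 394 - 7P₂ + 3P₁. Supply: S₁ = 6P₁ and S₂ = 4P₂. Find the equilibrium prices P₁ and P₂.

P₁ = 4724/101, P₂ = 4906/101

Market 1: 322 - 4P₁ + 3P₂ = 6P₁ → 10P₁ - 3P₂ = 322.
Market 2: 11P₂ - 3P₁ = 394.
Eliminating P₂: 11×(1) + 3×(2) gives 101P₁ = 4724, so P₁ = 4724/101.
Back-substitute into (2): P₂ = (394 + 3×4724/101) / 11 = 4906/101.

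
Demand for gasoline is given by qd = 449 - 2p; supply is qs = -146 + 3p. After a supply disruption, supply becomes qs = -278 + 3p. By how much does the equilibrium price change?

Original equilibrium: p* = 119, q* = 211.
New equilibrium: 449 - 2p = -278 + 3p, so 727 = 5p and p' = 145.4; q' = 449 − 2(145.4) = 158.2.
Change in price: 145.4 − 119 = 26.4.

Δp = 26.4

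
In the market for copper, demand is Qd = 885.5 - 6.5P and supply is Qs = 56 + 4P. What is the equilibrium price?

Set Qd = Qs: 885.5 - 6.5P = 56 + 4P.
829.5 = 10.5P, so P* = 79.
Q* = 885.5 − 6.5(79) = 372.

P* = 79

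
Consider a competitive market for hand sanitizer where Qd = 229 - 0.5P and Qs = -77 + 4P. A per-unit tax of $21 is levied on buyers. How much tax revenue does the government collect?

Pre-tax equilibrium: P* = 68, Q* = 195.
Tax on buyers shifts demand to Qd = 229 − 0.5(P + 21) = 218.5 - 0.5P.
218.5 - 0.5P = -77 + 4P gives seller price Ps = 197/3; buyers pay Pb = 197/3 + 21 = 260/3.
New quantity: Q = 229 − 0.5(260/3) = 557/3.
Revenue = 21 × 557/3 = 3899.

Tax revenue = 3899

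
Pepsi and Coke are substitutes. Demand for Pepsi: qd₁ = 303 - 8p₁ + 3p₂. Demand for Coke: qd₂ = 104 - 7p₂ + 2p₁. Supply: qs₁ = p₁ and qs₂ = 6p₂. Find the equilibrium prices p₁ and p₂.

Market 1: 303 - 8p₁ + 3p₂ = p₁ → 9p₁ - 3p₂ = 303.
Market 2: 13p₂ - 2p₁ = 104.
Eliminating p₂: 13×(1) + 3×(2) gives 111p₁ = 4251, so p₁ = 1417/37.
Back-substitute into (2): p₂ = (104 + 2×1417/37) / 13 = 514/37.

p₁ = 1417/37, p₂ = 514/37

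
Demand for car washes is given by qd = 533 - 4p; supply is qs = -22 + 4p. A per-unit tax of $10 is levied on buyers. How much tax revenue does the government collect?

Tax revenue = 2355

Pre-tax equilibrium: p* = 69.375, q* = 255.5.
Tax on buyers shifts demand to qd = 533 − 4(p + 10) = 493 - 4p.
493 - 4p = -22 + 4p gives seller price ps = 64.375; buyers pay pb = 64.375 + 10 = 74.375.
New quantity: q = 533 − 4(74.375) = 235.5.
Revenue = 10 × 235.5 = 2355.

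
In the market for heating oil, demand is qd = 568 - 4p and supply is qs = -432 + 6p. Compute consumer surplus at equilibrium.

Consumer surplus = 3528

Equilibrium: 568 - 4p = -432 + 6p gives p* = 100, q* = 168.
Demand choke price (qd = 0): p = 142.
CS = ½(142 − 100)(168) = 3528.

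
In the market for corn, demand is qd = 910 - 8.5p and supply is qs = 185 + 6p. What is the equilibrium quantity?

q* = 485

Set qd = qs: 910 - 8.5p = 185 + 6p.
725 = 14.5p, so p* = 50.
q* = 910 − 8.5(50) = 485.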